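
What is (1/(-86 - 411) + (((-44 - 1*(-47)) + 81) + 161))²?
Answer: 14826471696/247009 ≈ 60024.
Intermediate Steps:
(1/(-86 - 411) + (((-44 - 1*(-47)) + 81) + 161))² = (1/(-497) + (((-44 + 47) + 81) + 161))² = (-1/497 + ((3 + 81) + 161))² = (-1/497 + (84 + 161))² = (-1/497 + 245)² = (121764/497)² = 14826471696/247009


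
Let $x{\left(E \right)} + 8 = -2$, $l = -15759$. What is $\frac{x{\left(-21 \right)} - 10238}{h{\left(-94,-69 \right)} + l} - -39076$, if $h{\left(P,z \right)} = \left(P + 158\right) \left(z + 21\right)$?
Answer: $\frac{245283468}{6277} \approx 39077.0$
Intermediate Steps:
$x{\left(E \right)} = -10$ ($x{\left(E \right)} = -8 - 2 = -10$)
$h{\left(P,z \right)} = \left(21 + z\right) \left(158 + P\right)$ ($h{\left(P,z \right)} = \left(158 + P\right) \left(21 + z\right) = \left(21 + z\right) \left(158 + P\right)$)
$\frac{x{\left(-21 \right)} - 10238}{h{\left(-94,-69 \right)} + l} - -39076 = \frac{-10 - 10238}{\left(3318 + 21 \left(-94\right) + 158 \left(-69\right) - -6486\right) - 15759} - -39076 = - \frac{10248}{\left(3318 - 1974 - 10902 + 6486\right) - 15759} + 39076 = - \frac{10248}{-3072 - 15759} + 39076 = - \frac{10248}{-18831} + 39076 = \left(-10248\right) \left(- \frac{1}{18831}\right) + 39076 = \frac{3416}{6277} + 39076 = \frac{245283468}{6277}$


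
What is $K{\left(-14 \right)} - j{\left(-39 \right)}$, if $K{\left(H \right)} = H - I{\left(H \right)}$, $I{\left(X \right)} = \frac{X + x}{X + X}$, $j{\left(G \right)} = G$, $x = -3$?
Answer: $\frac{683}{28} \approx 24.393$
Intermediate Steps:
$I{\left(X \right)} = \frac{-3 + X}{2 X}$ ($I{\left(X \right)} = \frac{X - 3}{X + X} = \frac{-3 + X}{2 X}$)
$K{\left(H \right)} = H - \frac{-3 + H}{2 H}$
$K{\left(-14 \right)} - j{\left(-39 \right)} = \left(- \frac{1}{2} - 14 + \frac{3}{2 \left(-14\right)}\right) - -39 = \left(- \frac{1}{2} - 14 + \frac{3}{2} \left(- \frac{1}{14}\right)\right) + 39 = \left(- \frac{1}{2} - 14 - \frac{3}{28}\right) + 39 = - \frac{409}{28} + 39 = \frac{683}{28}$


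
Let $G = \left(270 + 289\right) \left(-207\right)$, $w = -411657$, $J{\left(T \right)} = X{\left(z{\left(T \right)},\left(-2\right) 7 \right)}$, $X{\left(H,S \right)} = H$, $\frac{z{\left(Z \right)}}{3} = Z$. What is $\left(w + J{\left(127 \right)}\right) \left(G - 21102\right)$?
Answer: $56268725940$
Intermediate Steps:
$z{\left(Z \right)} = 3 Z$
$J{\left(T \right)} = 3 T$
$G = -115713$ ($G = 559 \left(-207\right) = -115713$)
$\left(w + J{\left(127 \right)}\right) \left(G - 21102\right) = \left(-411657 + 3 \cdot 127\right) \left(-115713 - 21102\right) = \left(-411657 + 381\right) \left(-136815\right) = \left(-411276\right) \left(-136815\right) = 56268725940$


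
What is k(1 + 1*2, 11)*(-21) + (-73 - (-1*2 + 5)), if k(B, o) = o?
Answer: -307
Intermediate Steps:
k(1 + 1*2, 11)*(-21) + (-73 - (-1*2 + 5)) = 11*(-21) + (-73 - (-1*2 + 5)) = -231 + (-73 - (-2 + 5)) = -231 + (-73 - 1*3) = -231 + (-73 - 3) = -231 - 76 = -307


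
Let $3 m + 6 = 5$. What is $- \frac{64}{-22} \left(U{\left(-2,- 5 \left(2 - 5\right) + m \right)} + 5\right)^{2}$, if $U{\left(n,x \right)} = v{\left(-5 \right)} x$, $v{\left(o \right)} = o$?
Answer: $\frac{1344800}{99} \approx 13584.0$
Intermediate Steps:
$m = - \frac{1}{3}$ ($m = -2 + \frac{1}{3} \cdot 5 = -2 + \frac{5}{3} = - \frac{1}{3} \approx -0.33333$)
$U{\left(n,x \right)} = - 5 x$
$- \frac{64}{-22} \left(U{\left(-2,- 5 \left(2 - 5\right) + m \right)} + 5\right)^{2} = - \frac{64}{-22} \left(- 5 \left(- 5 \left(2 - 5\right) - \frac{1}{3}\right) + 5\right)^{2} = \left(-64\right) \left(- \frac{1}{22}\right) \left(- 5 \left(\left(-5\right) \left(-3\right) - \frac{1}{3}\right) + 5\right)^{2} = \frac{32 \left(- 5 \left(15 - \frac{1}{3}\right) + 5\right)^{2}}{11} = \frac{32 \left(\left(-5\right) \frac{44}{3} + 5\right)^{2}}{11} = \frac{32 \left(- \frac{220}{3} + 5\right)^{2}}{11} = \frac{32 \left(- \frac{205}{3}\right)^{2}}{11} = \frac{32}{11} \cdot \frac{42025}{9} = \frac{1344800}{99}$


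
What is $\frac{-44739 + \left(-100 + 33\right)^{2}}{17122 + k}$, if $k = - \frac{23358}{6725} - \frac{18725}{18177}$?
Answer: $- \frac{4920173081250}{2092448340659} \approx -2.3514$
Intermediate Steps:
$k = - \frac{550503991}{122240325}$ ($k = \left(-23358\right) \frac{1}{6725} - \frac{18725}{18177} = - \frac{23358}{6725} - \frac{18725}{18177} = - \frac{550503991}{122240325} \approx -4.5035$)
$\frac{-44739 + \left(-100 + 33\right)^{2}}{17122 + k} = \frac{-44739 + \left(-100 + 33\right)^{2}}{17122 - \frac{550503991}{122240325}} = \frac{-44739 + \left(-67\right)^{2}}{\frac{2092448340659}{122240325}} = \left(-44739 + 4489\right) \frac{122240325}{2092448340659} = \left(-40250\right) \frac{122240325}{2092448340659} = - \frac{4920173081250}{2092448340659}$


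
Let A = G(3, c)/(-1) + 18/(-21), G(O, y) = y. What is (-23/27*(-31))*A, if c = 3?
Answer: -713/7 ≈ -101.86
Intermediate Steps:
A = -27/7 (A = 3/(-1) + 18/(-21) = 3*(-1) + 18*(-1/21) = -3 - 6/7 = -27/7 ≈ -3.8571)
(-23/27*(-31))*A = (-23/27*(-31))*(-27/7) = (-23*1/27*(-31))*(-27/7) = -23/27*(-31)*(-27/7) = (713/27)*(-27/7) = -713/7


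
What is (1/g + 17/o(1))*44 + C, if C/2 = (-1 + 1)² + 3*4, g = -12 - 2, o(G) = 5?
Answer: 5966/35 ≈ 170.46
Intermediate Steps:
g = -14
C = 24 (C = 2*((-1 + 1)² + 3*4) = 2*(0² + 12) = 2*(0 + 12) = 2*12 = 24)
(1/g + 17/o(1))*44 + C = (1/(-14) + 17/5)*44 + 24 = (1*(-1/14) + 17*(⅕))*44 + 24 = (-1/14 + 17/5)*44 + 24 = (233/70)*44 + 24 = 5126/35 + 24 = 5966/35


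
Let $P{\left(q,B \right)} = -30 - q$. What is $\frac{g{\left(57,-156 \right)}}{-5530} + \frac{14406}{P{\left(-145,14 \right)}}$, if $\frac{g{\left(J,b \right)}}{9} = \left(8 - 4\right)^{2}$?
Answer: $\frac{7964862}{63595} \approx 125.24$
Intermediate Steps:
$g{\left(J,b \right)} = 144$ ($g{\left(J,b \right)} = 9 \left(8 - 4\right)^{2} = 9 \cdot 4^{2} = 9 \cdot 16 = 144$)
$\frac{g{\left(57,-156 \right)}}{-5530} + \frac{14406}{P{\left(-145,14 \right)}} = \frac{144}{-5530} + \frac{14406}{-30 - -145} = 144 \left(- \frac{1}{5530}\right) + \frac{14406}{-30 + 145} = - \frac{72}{2765} + \frac{14406}{115} = \frac{7964862}{63595}$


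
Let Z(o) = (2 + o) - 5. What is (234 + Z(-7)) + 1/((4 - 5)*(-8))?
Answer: 1793/8 ≈ 224.13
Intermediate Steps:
Z(o) = -3 + o
(234 + Z(-7)) + 1/((4 - 5)*(-8)) = (234 + (-3 - 7)) + 1/((4 - 5)*(-8)) = (234 - 10) + 1/(-1*(-8)) = 224 + 1/8 = 1793/8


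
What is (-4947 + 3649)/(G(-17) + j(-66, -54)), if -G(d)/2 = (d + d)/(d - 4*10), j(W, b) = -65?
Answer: 6726/343 ≈ 19.609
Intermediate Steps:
G(d) = -4*d/(-40 + d) (G(d) = -2*(d + d)/(d - 4*10) = -2*2*d/(d - 40) = -2*2*d/(-40 + d) = -4*d/(-40 + d))
(-4947 + 3649)/(G(-17) + j(-66, -54)) = (-4947 + 3649)/(-4*(-17)/(-40 - 17) - 65) = -1298/(-4*(-17)/(-57) - 65) = -1298/(-4*(-17)*(-1/57) - 65) = -1298/(-68/57 - 65) = -1298/(-3773/57) = -1298*(-57/3773) = 6726/343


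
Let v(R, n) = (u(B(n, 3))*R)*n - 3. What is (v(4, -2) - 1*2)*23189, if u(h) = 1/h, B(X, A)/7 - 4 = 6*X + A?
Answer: -3872563/35 ≈ -1.1064e+5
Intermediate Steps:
B(X, A) = 28 + 7*A + 42*X (B(X, A) = 28 + 7*(6*X + A) = 28 + 7*(A + 6*X) = 28 + (7*A + 42*X) = 28 + 7*A + 42*X)
v(R, n) = -3 + R*n/(49 + 42*n) (v(R, n) = (R/(28 + 7*3 + 42*n))*n - 3 = (R/(28 + 21 + 42*n))*n - 3 = (R/(49 + 42*n))*n - 3 = R*n/(49 + 42*n) - 3 = -3 + R*n/(49 + 42*n))
(v(4, -2) - 1*2)*23189 = ((-147 - 126*(-2) + 4*(-2))/(7*(7 + 6*(-2))) - 1*2)*23189 = ((-147 + 252 - 8)/(7*(7 - 12)) - 2)*23189 = ((⅐)*97/(-5) - 2)*23189 = ((⅐)*(-⅕)*97 - 2)*23189 = (-97/35 - 2)*23189 = -167/35*23189 = -3872563/35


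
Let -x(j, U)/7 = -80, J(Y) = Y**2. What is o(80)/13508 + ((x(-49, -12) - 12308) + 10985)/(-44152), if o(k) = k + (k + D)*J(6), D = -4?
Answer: 3059969/13554664 ≈ 0.22575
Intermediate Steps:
x(j, U) = 560 (x(j, U) = -7*(-80) = 560)
o(k) = -144 + 37*k (o(k) = k + (k - 4)*6**2 = k + (-4 + k)*36 = k + (-144 + 36*k) = -144 + 37*k)
o(80)/13508 + ((x(-49, -12) - 12308) + 10985)/(-44152) = (-144 + 37*80)/13508 + ((560 - 12308) + 10985)/(-44152) = (-144 + 2960)*(1/13508) + (-11748 + 10985)*(-1/44152) = 2816*(1/13508) - 763*(-1/44152) = 64/307 + 763/44152 = 3059969/13554664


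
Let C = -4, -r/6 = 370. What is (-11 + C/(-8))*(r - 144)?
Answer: 24822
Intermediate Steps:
r = -2220 (r = -6*370 = -2220)
(-11 + C/(-8))*(r - 144) = (-11 - 4/(-8))*(-2220 - 144) = (-11 - ⅛*(-4))*(-2364) = (-11 + ½)*(-2364) = -21/2*(-2364) = 24822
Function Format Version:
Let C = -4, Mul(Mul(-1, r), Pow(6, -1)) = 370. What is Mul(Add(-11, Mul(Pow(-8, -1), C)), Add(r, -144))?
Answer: 24822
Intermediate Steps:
r = -2220 (r = Mul(-6, 370) = -2220)
Mul(Add(-11, Mul(Pow(-8, -1), C)), Add(r, -144)) = Mul(Add(-11, Mul(Pow(-8, -1), -4)), Add(-2220, -144)) = Mul(Add(-11, Mul(Rational(-1, 8), -4)), -2364) = Mul(Add(-11, Rational(1, 2)), -2364) = Mul(Rational(-21, 2), -2364) = 24822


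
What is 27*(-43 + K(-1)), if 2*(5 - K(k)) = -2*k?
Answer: -1053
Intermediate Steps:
K(k) = 5 + k (K(k) = 5 - (-1)*k = 5 + k)
27*(-43 + K(-1)) = 27*(-43 + (5 - 1)) = 27*(-43 + 4) = 27*(-39) = -1053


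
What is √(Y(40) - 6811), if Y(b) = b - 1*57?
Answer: 2*I*√1707 ≈ 82.632*I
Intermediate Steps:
Y(b) = -57 + b (Y(b) = b - 57 = -57 + b)
√(Y(40) - 6811) = √((-57 + 40) - 6811) = √(-17 - 6811) = √(-6828) = 2*I*√1707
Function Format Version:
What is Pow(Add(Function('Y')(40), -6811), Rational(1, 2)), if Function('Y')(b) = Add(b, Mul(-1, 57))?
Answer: Mul(2, I, Pow(1707, Rational(1, 2))) ≈ Mul(82.632, I)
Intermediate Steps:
Function('Y')(b) = Add(-57, b) (Function('Y')(b) = Add(b, -57) = Add(-57, b))
Pow(Add(Function('Y')(40), -6811), Rational(1, 2)) = Pow(Add(Add(-57, 40), -6811), Rational(1, 2)) = Pow(Add(-17, -6811), Rational(1, 2)) = Pow(-6828, Rational(1, 2)) = Mul(2, I, Pow(1707, Rational(1, 2)))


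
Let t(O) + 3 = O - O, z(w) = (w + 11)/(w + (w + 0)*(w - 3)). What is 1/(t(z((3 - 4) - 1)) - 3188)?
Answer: -1/3191 ≈ -0.00031338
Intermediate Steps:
z(w) = (11 + w)/(w + w*(-3 + w))
t(O) = -3 (t(O) = -3 + (O - O) = -3 + 0 = -3)
1/(t(z((3 - 4) - 1)) - 3188) = 1/(-3 - 3188) = 1/(-3191) = -1/3191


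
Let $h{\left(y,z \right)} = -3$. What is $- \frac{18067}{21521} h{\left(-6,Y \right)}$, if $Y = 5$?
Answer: $\frac{54201}{21521} \approx 2.5185$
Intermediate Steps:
$- \frac{18067}{21521} h{\left(-6,Y \right)} = - \frac{18067}{21521} \left(-3\right) = \left(-18067\right) \frac{1}{21521} \left(-3\right) = \left(- \frac{18067}{21521}\right) \left(-3\right) = \frac{54201}{21521}$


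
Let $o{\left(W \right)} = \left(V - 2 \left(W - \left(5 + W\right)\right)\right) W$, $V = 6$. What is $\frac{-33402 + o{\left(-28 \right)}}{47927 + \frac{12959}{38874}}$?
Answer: $- \frac{1315884900}{1863127157} \approx -0.70628$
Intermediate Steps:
$o{\left(W \right)} = 16 W$ ($o{\left(W \right)} = \left(6 - 2 \left(W - \left(5 + W\right)\right)\right) W = \left(6 - -10\right) W = \left(6 + 10\right) W = 16 W$)
$\frac{-33402 + o{\left(-28 \right)}}{47927 + \frac{12959}{38874}} = \frac{-33402 + 16 \left(-28\right)}{47927 + \frac{12959}{38874}} = \frac{-33402 - 448}{47927 + 12959 \cdot \frac{1}{38874}} = - \frac{33850}{47927 + \frac{12959}{38874}} = - \frac{33850}{\frac{1863127157}{38874}} = \left(-33850\right) \frac{38874}{1863127157} = - \frac{1315884900}{1863127157}$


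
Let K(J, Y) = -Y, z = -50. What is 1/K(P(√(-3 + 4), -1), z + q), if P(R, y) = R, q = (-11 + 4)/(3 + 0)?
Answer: 3/157 ≈ 0.019108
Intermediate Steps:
q = -7/3 ≈ -2.3333
1/K(P(√(-3 + 4), -1), z + q) = 1/(-(-50 - 7/3)) = 1/(-1*(-157/3)) = 1/(157/3) = 3/157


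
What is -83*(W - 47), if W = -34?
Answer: 6723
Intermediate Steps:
-83*(W - 47) = -83*(-34 - 47) = -83*(-81) = 6723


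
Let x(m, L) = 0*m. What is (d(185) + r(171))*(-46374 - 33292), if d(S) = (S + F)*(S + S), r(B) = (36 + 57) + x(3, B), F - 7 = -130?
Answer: -1834946978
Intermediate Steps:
F = -123 (F = 7 - 130 = -123)
x(m, L) = 0
r(B) = 93 (r(B) = (36 + 57) + 0 = 93 + 0 = 93)
d(S) = 2*S*(-123 + S) (d(S) = (S - 123)*(S + S) = (-123 + S)*(2*S) = 2*S*(-123 + S))
(d(185) + r(171))*(-46374 - 33292) = (2*185*(-123 + 185) + 93)*(-46374 - 33292) = (2*185*62 + 93)*(-79666) = (22940 + 93)*(-79666) = 23033*(-79666) = -1834946978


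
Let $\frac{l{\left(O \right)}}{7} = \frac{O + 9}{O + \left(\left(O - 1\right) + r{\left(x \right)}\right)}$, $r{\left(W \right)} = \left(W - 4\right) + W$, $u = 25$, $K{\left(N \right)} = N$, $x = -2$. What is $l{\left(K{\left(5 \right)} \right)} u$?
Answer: $2450$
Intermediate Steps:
$r{\left(W \right)} = -4 + 2 W$ ($r{\left(W \right)} = \left(-4 + W\right) + W = -4 + 2 W$)
$l{\left(O \right)} = \frac{7 \left(9 + O\right)}{-9 + 2 O}$ ($l{\left(O \right)} = 7 \frac{O + 9}{O + \left(\left(O - 1\right) + \left(-4 + 2 \left(-2\right)\right)\right)} = 7 \frac{9 + O}{O + \left(\left(-1 + O\right) - 8\right)} = 7 \frac{9 + O}{O + \left(-9 + O\right)} = 7 \frac{9 + O}{-9 + 2 O} = \frac{7 \left(9 + O\right)}{-9 + 2 O}$)
$l{\left(K{\left(5 \right)} \right)} u = \frac{7 \left(9 + 5\right)}{-9 + 2 \cdot 5} \cdot 25 = 7 \frac{1}{-9 + 10} \cdot 14 \cdot 25 = 7 \cdot 1^{-1} \cdot 14 \cdot 25 = 7 \cdot 1 \cdot 14 \cdot 25 = 98 \cdot 25 = 2450$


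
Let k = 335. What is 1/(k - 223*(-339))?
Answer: 1/75932 ≈ 1.3170e-5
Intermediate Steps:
1/(k - 223*(-339)) = 1/(335 - 223*(-339)) = 1/(335 + 75597) = 1/75932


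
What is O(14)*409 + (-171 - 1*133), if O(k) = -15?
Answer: -6439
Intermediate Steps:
O(14)*409 + (-171 - 1*133) = -15*409 + (-171 - 1*133) = -6135 + (-171 - 133) = -6135 - 304 = -6439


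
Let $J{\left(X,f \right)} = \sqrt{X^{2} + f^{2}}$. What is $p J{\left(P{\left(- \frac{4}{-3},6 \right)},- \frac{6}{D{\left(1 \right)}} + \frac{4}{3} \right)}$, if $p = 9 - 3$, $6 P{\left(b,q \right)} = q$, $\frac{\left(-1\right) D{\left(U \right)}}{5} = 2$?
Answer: $\frac{2 \sqrt{1066}}{5} \approx 13.06$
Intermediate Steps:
$D{\left(U \right)} = -10$ ($D{\left(U \right)} = \left(-5\right) 2 = -10$)
$P{\left(b,q \right)} = \frac{q}{6}$
$p = 6$ ($p = 9 - 3 = 6$)
$p J{\left(P{\left(- \frac{4}{-3},6 \right)},- \frac{6}{D{\left(1 \right)}} + \frac{4}{3} \right)} = 6 \sqrt{\left(\frac{1}{6} \cdot 6\right)^{2} + \left(- \frac{6}{-10} + \frac{4}{3}\right)^{2}} = 6 \sqrt{1^{2} + \left(\left(-6\right) \left(- \frac{1}{10}\right) + 4 \cdot \frac{1}{3}\right)^{2}} = 6 \sqrt{1 + \left(\frac{3}{5} + \frac{4}{3}\right)^{2}} = 6 \sqrt{1 + \left(\frac{29}{15}\right)^{2}} = 6 \sqrt{1 + \frac{841}{225}} = 6 \sqrt{\frac{1066}{225}} = 6 \frac{\sqrt{1066}}{15} = \frac{2 \sqrt{1066}}{5}$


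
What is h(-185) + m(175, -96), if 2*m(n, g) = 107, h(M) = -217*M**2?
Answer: -14853543/2 ≈ -7.4268e+6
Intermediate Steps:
m(n, g) = 107/2 (m(n, g) = (1/2)*107 = 107/2)
h(-185) + m(175, -96) = -217*(-185)**2 + 107/2 = -217*34225 + 107/2 = -7426825 + 107/2 = -14853543/2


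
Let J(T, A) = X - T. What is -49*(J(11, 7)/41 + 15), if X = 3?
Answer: -29743/41 ≈ -725.44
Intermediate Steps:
J(T, A) = 3 - T
-49*(J(11, 7)/41 + 15) = -49*((3 - 1*11)/41 + 15) = -49*((3 - 11)*(1/41) + 15) = -49*(-8*1/41 + 15) = -49*(-8/41 + 15) = -49*607/41 = -29743/41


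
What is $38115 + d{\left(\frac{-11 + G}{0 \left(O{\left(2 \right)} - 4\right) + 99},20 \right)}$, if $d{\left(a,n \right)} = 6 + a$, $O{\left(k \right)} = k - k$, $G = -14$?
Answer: $\frac{3773954}{99} \approx 38121.0$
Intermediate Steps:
$O{\left(k \right)} = 0$
$38115 + d{\left(\frac{-11 + G}{0 \left(O{\left(2 \right)} - 4\right) + 99},20 \right)} = 38115 + \left(6 + \frac{-11 - 14}{0 \left(0 - 4\right) + 99}\right) = 38115 + \left(6 - \frac{25}{0 \left(-4\right) + 99}\right) = 38115 + \left(6 - \frac{25}{0 + 99}\right) = 38115 + \left(6 - \frac{25}{99}\right) = 38115 + \frac{569}{99} = \frac{3773954}{99}$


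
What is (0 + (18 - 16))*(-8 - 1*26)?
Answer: -68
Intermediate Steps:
(0 + (18 - 16))*(-8 - 1*26) = (0 + 2)*(-8 - 26) = 2*(-34) = -68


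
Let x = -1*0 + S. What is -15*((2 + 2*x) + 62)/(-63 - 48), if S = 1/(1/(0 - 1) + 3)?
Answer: 325/37 ≈ 8.7838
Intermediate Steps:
S = 1/2 (S = 1/(1/(-1) + 3) = 1/(-1 + 3) = 1/2 ≈ 0.50000)
x = 1/2 (x = -1*0 + 1/2 = 0 + 1/2 = 1/2 ≈ 0.50000)
-15*((2 + 2*x) + 62)/(-63 - 48) = -15*((2 + 2*(1/2)) + 62)/(-63 - 48) = -15*((2 + 1) + 62)/(-111) = -15*(3 + 62)*(-1)/111 = -975*(-1)/111 = -15*(-65/111) = 325/37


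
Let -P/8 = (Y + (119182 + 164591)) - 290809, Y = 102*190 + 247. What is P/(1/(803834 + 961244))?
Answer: -177792776784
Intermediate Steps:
Y = 19627 (Y = 19380 + 247 = 19627)
P = -100728 (P = -8*((19627 + (119182 + 164591)) - 290809) = -8*((19627 + 283773) - 290809) = -8*(303400 - 290809) = -8*12591 = -100728)
P/(1/(803834 + 961244)) = -100728/(1/(803834 + 961244)) = -100728/(1/1765078) = -100728/1/1765078 = -100728*1765078 = -177792776784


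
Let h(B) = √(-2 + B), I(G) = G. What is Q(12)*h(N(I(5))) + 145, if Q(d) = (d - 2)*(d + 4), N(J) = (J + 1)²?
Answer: 145 + 160*√34 ≈ 1078.0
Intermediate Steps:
N(J) = (1 + J)²
Q(d) = (-2 + d)*(4 + d)
Q(12)*h(N(I(5))) + 145 = (-8 + 12² + 2*12)*√(-2 + (1 + 5)²) + 145 = (-8 + 144 + 24)*√(-2 + 6²) + 145 = 160*√(-2 + 36) + 145 = 160*√34 + 145 = 145 + 160*√34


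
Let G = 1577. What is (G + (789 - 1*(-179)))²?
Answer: 6477025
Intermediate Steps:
(G + (789 - 1*(-179)))² = (1577 + (789 - 1*(-179)))² = (1577 + (789 + 179))² = (1577 + 968)² = 2545² = 6477025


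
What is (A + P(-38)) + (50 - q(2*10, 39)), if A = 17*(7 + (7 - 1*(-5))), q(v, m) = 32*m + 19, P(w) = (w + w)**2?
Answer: 4882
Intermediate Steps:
P(w) = 4*w**2 (P(w) = (2*w)**2 = 4*w**2)
q(v, m) = 19 + 32*m
A = 323 (A = 17*(7 + (7 + 5)) = 17*(7 + 12) = 17*19 = 323)
(A + P(-38)) + (50 - q(2*10, 39)) = (323 + 4*(-38)**2) + (50 - (19 + 32*39)) = (323 + 4*1444) + (50 - (19 + 1248)) = (323 + 5776) + (50 - 1*1267) = 6099 + (50 - 1267) = 6099 - 1217 = 4882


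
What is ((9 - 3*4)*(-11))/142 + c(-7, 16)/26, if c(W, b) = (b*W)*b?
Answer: -126803/1846 ≈ -68.691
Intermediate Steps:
c(W, b) = W*b² (c(W, b) = (W*b)*b = W*b²)
((9 - 3*4)*(-11))/142 + c(-7, 16)/26 = ((9 - 3*4)*(-11))/142 - 7*16²/26 = ((9 - 12)*(-11))*(1/142) - 7*256*(1/26) = -3*(-11)*(1/142) - 1792*1/26 = 33*(1/142) - 896/13 = 33/142 - 896/13 = -126803/1846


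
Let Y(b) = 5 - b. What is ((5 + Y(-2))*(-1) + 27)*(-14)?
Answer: -210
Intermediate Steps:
((5 + Y(-2))*(-1) + 27)*(-14) = ((5 + (5 - 1*(-2)))*(-1) + 27)*(-14) = ((5 + (5 + 2))*(-1) + 27)*(-14) = ((5 + 7)*(-1) + 27)*(-14) = (12*(-1) + 27)*(-14) = (-12 + 27)*(-14) = 15*(-14) = -210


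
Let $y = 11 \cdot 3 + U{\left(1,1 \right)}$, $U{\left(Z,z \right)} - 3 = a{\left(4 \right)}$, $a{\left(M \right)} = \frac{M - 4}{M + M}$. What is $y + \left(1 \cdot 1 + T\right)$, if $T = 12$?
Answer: $49$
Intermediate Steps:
$a{\left(M \right)} = \frac{-4 + M}{2 M}$
$U{\left(Z,z \right)} = 3$ ($U{\left(Z,z \right)} = 3 + \frac{-4 + 4}{2 \cdot 4} = 3 + \frac{1}{2} \cdot \frac{1}{4} \cdot 0 = 3 + 0 = 3$)
$y = 36$ ($y = 11 \cdot 3 + 3 = 33 + 3 = 36$)
$y + \left(1 \cdot 1 + T\right) = 36 + \left(1 \cdot 1 + 12\right) = 36 + \left(1 + 12\right) = 36 + 13 = 49$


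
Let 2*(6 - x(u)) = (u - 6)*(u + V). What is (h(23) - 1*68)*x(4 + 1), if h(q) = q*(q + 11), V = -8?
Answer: 3213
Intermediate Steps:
h(q) = q*(11 + q)
x(u) = 6 - (-8 + u)*(-6 + u)/2 (x(u) = 6 - (u - 6)*(u - 8)/2 = 6 - (-6 + u)*(-8 + u)/2 = 6 - (-8 + u)*(-6 + u)/2)
(h(23) - 1*68)*x(4 + 1) = (23*(11 + 23) - 1*68)*(-18 + 7*(4 + 1) - (4 + 1)**2/2) = (23*34 - 68)*(-18 + 7*5 - 1/2*5**2) = (782 - 68)*(-18 + 35 - 1/2*25) = 714*(-18 + 35 - 25/2) = 714*(9/2) = 3213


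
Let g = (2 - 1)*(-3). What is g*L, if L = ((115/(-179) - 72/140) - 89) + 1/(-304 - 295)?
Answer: 1015021899/3752735 ≈ 270.48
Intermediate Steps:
L = -338340633/3752735 (L = ((115*(-1/179) - 72*1/140) - 89) + 1/(-599) = ((-115/179 - 18/35) - 89) - 1/599 = (-7247/6265 - 89) - 1/599 = -564832/6265 - 1/599 = -338340633/3752735 ≈ -90.158)
g = -3 (g = 1*(-3) = -3)
g*L = -3*(-338340633/3752735) = 1015021899/3752735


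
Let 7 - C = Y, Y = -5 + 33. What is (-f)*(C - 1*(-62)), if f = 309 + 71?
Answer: -15580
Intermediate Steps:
f = 380
Y = 28
C = -21 (C = 7 - 1*28 = 7 - 28 = -21)
(-f)*(C - 1*(-62)) = (-1*380)*(-21 - 1*(-62)) = -380*(-21 + 62) = -380*41 = -15580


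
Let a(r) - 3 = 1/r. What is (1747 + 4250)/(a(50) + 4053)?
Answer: 299850/202801 ≈ 1.4785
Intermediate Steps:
a(r) = 3 + 1/r
(1747 + 4250)/(a(50) + 4053) = (1747 + 4250)/((3 + 1/50) + 4053) = 5997/((3 + 1/50) + 4053) = 5997/(151/50 + 4053) = 5997/(202801/50) = 5997*(50/202801) = 299850/202801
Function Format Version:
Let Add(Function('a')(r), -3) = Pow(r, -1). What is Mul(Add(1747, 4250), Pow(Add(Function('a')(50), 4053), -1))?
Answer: Rational(299850, 202801) ≈ 1.4785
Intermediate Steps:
Function('a')(r) = Add(3, Pow(r, -1))
Mul(Add(1747, 4250), Pow(Add(Function('a')(50), 4053), -1)) = Mul(Add(1747, 4250), Pow(Add(Add(3, Pow(50, -1)), 4053), -1)) = Mul(5997, Pow(Add(Add(3, Rational(1, 50)), 4053), -1)) = Mul(5997, Pow(Add(Rational(151, 50), 4053), -1)) = Mul(5997, Pow(Rational(202801, 50), -1)) = Mul(5997, Rational(50, 202801)) = Rational(299850, 202801)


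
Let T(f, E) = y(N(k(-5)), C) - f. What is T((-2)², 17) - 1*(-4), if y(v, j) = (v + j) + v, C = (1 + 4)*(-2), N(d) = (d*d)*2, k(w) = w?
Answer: 90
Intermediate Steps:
N(d) = 2*d² (N(d) = d²*2 = 2*d²)
C = -10 (C = 5*(-2) = -10)
y(v, j) = j + 2*v (y(v, j) = (j + v) + v = j + 2*v)
T(f, E) = 90 - f (T(f, E) = (-10 + 2*(2*(-5)²)) - f = (-10 + 2*(2*25)) - f = (-10 + 2*50) - f = (-10 + 100) - f = 90 - f)
T((-2)², 17) - 1*(-4) = (90 - 1*(-2)²) - 1*(-4) = (90 - 1*4) + 4 = (90 - 4) + 4 = 86 + 4 = 90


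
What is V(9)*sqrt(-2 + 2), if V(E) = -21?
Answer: 0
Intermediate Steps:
V(9)*sqrt(-2 + 2) = -21*sqrt(-2 + 2) = -21*sqrt(0) = -21*0 = 0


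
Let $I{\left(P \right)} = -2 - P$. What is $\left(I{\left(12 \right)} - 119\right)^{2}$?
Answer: $17689$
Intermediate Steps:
$\left(I{\left(12 \right)} - 119\right)^{2} = \left(\left(-2 - 12\right) - 119\right)^{2} = \left(-14 - 119\right)^{2} = \left(-133\right)^{2} = 17689$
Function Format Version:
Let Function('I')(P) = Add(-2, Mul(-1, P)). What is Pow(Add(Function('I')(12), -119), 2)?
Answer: 17689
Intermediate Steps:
Pow(Add(Function('I')(12), -119), 2) = Pow(Add(Add(-2, Mul(-1, 12)), -119), 2) = Pow(Add(Add(-2, -12), -119), 2) = Pow(Add(-14, -119), 2) = Pow(-133, 2) = 17689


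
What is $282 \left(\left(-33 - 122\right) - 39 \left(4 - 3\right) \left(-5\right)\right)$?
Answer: $11280$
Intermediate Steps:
$282 \left(\left(-33 - 122\right) - 39 \left(4 - 3\right) \left(-5\right)\right) = 282 \left(-155 - 39 \cdot 1 \left(-5\right)\right) = 282 \left(-155 - -195\right) = 282 \left(-155 + 195\right) = 282 \cdot 40 = 11280$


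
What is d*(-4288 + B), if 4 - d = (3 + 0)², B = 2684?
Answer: 8020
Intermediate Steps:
d = -5 (d = 4 - (3 + 0)² = 4 - 1*3² = 4 - 1*9 = 4 - 9 = -5)
d*(-4288 + B) = -5*(-4288 + 2684) = -5*(-1604) = 8020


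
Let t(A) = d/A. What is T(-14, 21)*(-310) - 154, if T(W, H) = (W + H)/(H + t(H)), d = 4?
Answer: -22820/89 ≈ -256.40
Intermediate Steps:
t(A) = 4/A
T(W, H) = (H + W)/(H + 4/H) (T(W, H) = (W + H)/(H + 4/H) = (H + W)/(H + 4/H))
T(-14, 21)*(-310) - 154 = (21*(21 - 14)/(4 + 21**2))*(-310) - 154 = (21*7/(4 + 441))*(-310) - 154 = (21*7/445)*(-310) - 154 = (21*(1/445)*7)*(-310) - 154 = (147/445)*(-310) - 154 = -9114/89 - 154 = -22820/89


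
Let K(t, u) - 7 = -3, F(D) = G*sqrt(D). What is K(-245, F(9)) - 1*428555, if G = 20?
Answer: -428551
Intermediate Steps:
F(D) = 20*sqrt(D)
K(t, u) = 4 (K(t, u) = 7 - 3 = 4)
K(-245, F(9)) - 1*428555 = 4 - 1*428555 = 4 - 428555 = -428551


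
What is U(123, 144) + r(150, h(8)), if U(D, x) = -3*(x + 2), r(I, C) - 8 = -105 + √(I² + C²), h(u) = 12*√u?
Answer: -535 + 18*√73 ≈ -381.21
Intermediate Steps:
r(I, C) = -97 + √(C² + I²) (r(I, C) = 8 + (-105 + √(I² + C²)) = 8 + (-105 + √(C² + I²)) = -97 + √(C² + I²))
U(D, x) = -6 - 3*x (U(D, x) = -3*(2 + x) = -6 - 3*x)
U(123, 144) + r(150, h(8)) = (-6 - 3*144) + (-97 + √((12*√8)² + 150²)) = (-6 - 432) + (-97 + √((12*(2*√2))² + 22500)) = -438 + (-97 + √((24*√2)² + 22500)) = -438 + (-97 + √(1152 + 22500)) = -438 + (-97 + √23652) = -438 + (-97 + 18*√73) = -535 + 18*√73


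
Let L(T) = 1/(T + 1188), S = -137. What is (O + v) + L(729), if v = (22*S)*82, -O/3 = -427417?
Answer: 1984292452/1917 ≈ 1.0351e+6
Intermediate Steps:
L(T) = 1/(1188 + T)
O = 1282251 (O = -3*(-427417) = 1282251)
v = -247148 (v = (22*(-137))*82 = -3014*82 = -247148)
(O + v) + L(729) = (1282251 - 247148) + 1/(1188 + 729) = 1035103 + 1/1917 = 1984292452/1917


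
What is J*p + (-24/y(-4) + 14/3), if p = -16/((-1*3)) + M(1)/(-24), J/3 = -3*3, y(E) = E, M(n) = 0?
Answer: -400/3 ≈ -133.33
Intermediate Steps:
J = -27 (J = 3*(-3*3) = 3*(-9) = -27)
p = 16/3 (p = -16/((-1*3)) + 0/(-24) = -16/(-3) + 0*(-1/24) = -16*(-⅓) + 0 = 16/3 + 0 = 16/3 ≈ 5.3333)
J*p + (-24/y(-4) + 14/3) = -27*16/3 + (-24/(-4) + 14/3) = -144 + (-24*(-¼) + 14*(⅓)) = -144 + (6 + 14/3) = -144 + 32/3 = -400/3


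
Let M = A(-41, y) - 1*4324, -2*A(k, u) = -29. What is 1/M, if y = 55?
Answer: -2/8619 ≈ -0.00023205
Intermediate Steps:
A(k, u) = 29/2 (A(k, u) = -1/2*(-29) = 29/2)
M = -8619/2 (M = 29/2 - 1*4324 = 29/2 - 4324 = -8619/2 ≈ -4309.5)
1/M = 1/(-8619/2) = -2/8619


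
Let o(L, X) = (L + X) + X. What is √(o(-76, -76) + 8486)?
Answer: √8258 ≈ 90.874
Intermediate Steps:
o(L, X) = L + 2*X
√(o(-76, -76) + 8486) = √((-76 + 2*(-76)) + 8486) = √((-76 - 152) + 8486) = √(-228 + 8486) = √8258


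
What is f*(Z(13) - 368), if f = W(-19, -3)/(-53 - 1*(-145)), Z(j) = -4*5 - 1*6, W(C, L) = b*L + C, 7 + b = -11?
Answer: -6895/46 ≈ -149.89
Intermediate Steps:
b = -18 (b = -7 - 11 = -18)
W(C, L) = C - 18*L (W(C, L) = -18*L + C = C - 18*L)
Z(j) = -26 (Z(j) = -20 - 6 = -26)
f = 35/92 (f = (-19 - 18*(-3))/(-53 - 1*(-145)) = (-19 + 54)/(-53 + 145) = 35/92 ≈ 0.38043)
f*(Z(13) - 368) = 35*(-26 - 368)/92 = (35/92)*(-394) = -6895/46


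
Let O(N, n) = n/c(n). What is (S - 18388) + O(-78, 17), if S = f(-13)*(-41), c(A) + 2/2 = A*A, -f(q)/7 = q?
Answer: -6370255/288 ≈ -22119.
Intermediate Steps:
f(q) = -7*q
c(A) = -1 + A**2 (c(A) = -1 + A*A = -1 + A**2)
S = -3731 (S = -7*(-13)*(-41) = 91*(-41) = -3731)
O(N, n) = n/(-1 + n**2)
(S - 18388) + O(-78, 17) = (-3731 - 18388) + 17/(-1 + 17**2) = -22119 + 17/(-1 + 289) = -22119 + 17/288 = -6370255/288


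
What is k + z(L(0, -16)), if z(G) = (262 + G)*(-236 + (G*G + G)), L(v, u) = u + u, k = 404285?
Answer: 578165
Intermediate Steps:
L(v, u) = 2*u
z(G) = (262 + G)*(-236 + G + G²) (z(G) = (262 + G)*(-236 + (G² + G)) = (262 + G)*(-236 + (G + G²)) = (262 + G)*(-236 + G + G²))
k + z(L(0, -16)) = 404285 + (-61832 + (2*(-16))³ + 26*(2*(-16)) + 263*(2*(-16))²) = 404285 + (-61832 + (-32)³ + 26*(-32) + 263*(-32)²) = 404285 + (-61832 - 32768 - 832 + 263*1024) = 404285 + (-61832 - 32768 - 832 + 269312) = 404285 + 173880 = 578165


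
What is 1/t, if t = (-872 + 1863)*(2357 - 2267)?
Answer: 1/89190 ≈ 1.1212e-5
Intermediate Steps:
t = 89190 (t = 991*90 = 89190)
1/t = 1/89190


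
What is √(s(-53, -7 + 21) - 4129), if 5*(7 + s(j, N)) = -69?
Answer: I*√103745/5 ≈ 64.419*I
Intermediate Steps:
s(j, N) = -104/5 (s(j, N) = -7 + (⅕)*(-69) = -7 - 69/5 = -104/5)
√(s(-53, -7 + 21) - 4129) = √(-104/5 - 4129) = √(-20749/5) = I*√103745/5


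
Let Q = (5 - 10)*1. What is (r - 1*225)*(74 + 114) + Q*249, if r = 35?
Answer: -36965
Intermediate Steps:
Q = -5 (Q = -5*1 = -5)
(r - 1*225)*(74 + 114) + Q*249 = (35 - 1*225)*(74 + 114) - 5*249 = (35 - 225)*188 - 1245 = -190*188 - 1245 = -35720 - 1245 = -36965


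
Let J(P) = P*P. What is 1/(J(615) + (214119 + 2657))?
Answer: 1/595001 ≈ 1.6807e-6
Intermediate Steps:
J(P) = P²
1/(J(615) + (214119 + 2657)) = 1/(615² + (214119 + 2657)) = 1/(378225 + 216776) = 1/595001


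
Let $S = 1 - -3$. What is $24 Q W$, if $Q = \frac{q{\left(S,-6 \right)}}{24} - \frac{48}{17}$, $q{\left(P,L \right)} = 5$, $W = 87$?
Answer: $- \frac{92829}{17} \approx -5460.5$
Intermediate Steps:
$S = 4$ ($S = 1 + 3 = 4$)
$Q = - \frac{1067}{408}$ ($Q = \frac{5}{24} - \frac{48}{17} = - \frac{1067}{408} \approx -2.6152$)
$24 Q W = 24 \left(- \frac{1067}{408}\right) 87 = \left(- \frac{1067}{17}\right) 87 = - \frac{92829}{17}$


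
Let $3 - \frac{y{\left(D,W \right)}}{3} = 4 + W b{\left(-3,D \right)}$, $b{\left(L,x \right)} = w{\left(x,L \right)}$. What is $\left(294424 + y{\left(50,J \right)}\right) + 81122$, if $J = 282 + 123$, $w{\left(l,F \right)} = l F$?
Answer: $557793$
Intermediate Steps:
$w{\left(l,F \right)} = F l$
$b{\left(L,x \right)} = L x$
$J = 405$
$y{\left(D,W \right)} = -3 + 9 D W$ ($y{\left(D,W \right)} = 9 - 3 \left(4 + W \left(- 3 D\right)\right) = 9 - 3 \left(4 - 3 D W\right) = 9 + \left(-12 + 9 D W\right) = -3 + 9 D W$)
$\left(294424 + y{\left(50,J \right)}\right) + 81122 = \left(294424 - \left(3 - 182250\right)\right) + 81122 = \left(294424 + \left(-3 + 182250\right)\right) + 81122 = \left(294424 + 182247\right) + 81122 = 476671 + 81122 = 557793$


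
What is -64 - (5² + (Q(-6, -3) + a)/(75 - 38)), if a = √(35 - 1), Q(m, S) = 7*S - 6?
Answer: -3266/37 - √34/37 ≈ -88.428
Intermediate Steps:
Q(m, S) = -6 + 7*S
a = √34 ≈ 5.8309
-64 - (5² + (Q(-6, -3) + a)/(75 - 38)) = -64 - (5² + ((-6 + 7*(-3)) + √34)/(75 - 38)) = -64 - (25 + ((-6 - 21) + √34)/37) = -64 - (25 + (-27 + √34)*(1/37)) = -64 - (25 + (-27/37 + √34/37)) = -64 - (898/37 + √34/37) = -64 + (-898/37 - √34/37) = -3266/37 - √34/37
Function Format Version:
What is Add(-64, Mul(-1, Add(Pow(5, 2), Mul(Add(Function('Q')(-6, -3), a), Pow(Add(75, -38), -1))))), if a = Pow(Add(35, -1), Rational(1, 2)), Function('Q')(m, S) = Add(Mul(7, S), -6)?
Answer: Add(Rational(-3266, 37), Mul(Rational(-1, 37), Pow(34, Rational(1, 2)))) ≈ -88.428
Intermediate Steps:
Function('Q')(m, S) = Add(-6, Mul(7, S))
a = Pow(34, Rational(1, 2)) ≈ 5.8309
Add(-64, Mul(-1, Add(Pow(5, 2), Mul(Add(Function('Q')(-6, -3), a), Pow(Add(75, -38), -1))))) = Add(-64, Mul(-1, Add(Pow(5, 2), Mul(Add(Add(-6, Mul(7, -3)), Pow(34, Rational(1, 2))), Pow(Add(75, -38), -1))))) = Add(-64, Mul(-1, Add(25, Mul(Add(Add(-6, -21), Pow(34, Rational(1, 2))), Pow(37, -1))))) = Add(-64, Mul(-1, Add(25, Mul(Add(-27, Pow(34, Rational(1, 2))), Rational(1, 37))))) = Add(-64, Mul(-1, Add(25, Add(Rational(-27, 37), Mul(Rational(1, 37), Pow(34, Rational(1, 2))))))) = Add(-64, Mul(-1, Add(Rational(898, 37), Mul(Rational(1, 37), Pow(34, Rational(1, 2)))))) = Add(-64, Add(Rational(-898, 37), Mul(Rational(-1, 37), Pow(34, Rational(1, 2))))) = Add(Rational(-3266, 37), Mul(Rational(-1, 37), Pow(34, Rational(1, 2))))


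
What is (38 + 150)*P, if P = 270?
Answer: 50760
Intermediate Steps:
(38 + 150)*P = (38 + 150)*270 = 188*270 = 50760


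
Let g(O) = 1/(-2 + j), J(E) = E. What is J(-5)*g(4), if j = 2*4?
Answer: -⅚ ≈ -0.83333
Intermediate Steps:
j = 8
g(O) = ⅙ (g(O) = 1/(-2 + 8) = 1/6 = ⅙)
J(-5)*g(4) = -5*⅙ = -⅚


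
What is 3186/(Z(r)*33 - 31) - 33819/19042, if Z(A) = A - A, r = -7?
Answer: -61716201/590302 ≈ -104.55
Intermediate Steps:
Z(A) = 0
3186/(Z(r)*33 - 31) - 33819/19042 = 3186/(0*33 - 31) - 33819/19042 = 3186/(0 - 31) - 33819*1/19042 = 3186/(-31) - 33819/19042 = 3186*(-1/31) - 33819/19042 = -3186/31 - 33819/19042 = -61716201/590302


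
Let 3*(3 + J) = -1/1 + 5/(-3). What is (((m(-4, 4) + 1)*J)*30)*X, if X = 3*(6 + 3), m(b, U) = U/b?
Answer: 0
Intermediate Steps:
J = -35/9 (J = -3 + (-1/1 + 5/(-3))/3 = -3 + (-1*1 + 5*(-⅓))/3 = -3 + (-1 - 5/3)/3 = -3 + (⅓)*(-8/3) = -3 - 8/9 = -35/9 ≈ -3.8889)
X = 27 (X = 3*9 = 27)
(((m(-4, 4) + 1)*J)*30)*X = (((4/(-4) + 1)*(-35/9))*30)*27 = (((4*(-¼) + 1)*(-35/9))*30)*27 = (((-1 + 1)*(-35/9))*30)*27 = ((0*(-35/9))*30)*27 = (0*30)*27 = 0*27 = 0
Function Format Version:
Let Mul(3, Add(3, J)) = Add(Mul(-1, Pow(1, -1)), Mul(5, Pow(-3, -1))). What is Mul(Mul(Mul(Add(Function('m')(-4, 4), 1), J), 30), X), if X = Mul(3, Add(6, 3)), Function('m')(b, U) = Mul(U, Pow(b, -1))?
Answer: 0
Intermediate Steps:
J = Rational(-35, 9) (J = Add(-3, Mul(Rational(1, 3), Add(Mul(-1, Pow(1, -1)), Mul(5, Pow(-3, -1))))) = Add(-3, Mul(Rational(1, 3), Add(Mul(-1, 1), Mul(5, Rational(-1, 3))))) = Add(-3, Mul(Rational(1, 3), Add(-1, Rational(-5, 3)))) = Add(-3, Mul(Rational(1, 3), Rational(-8, 3))) = Add(-3, Rational(-8, 9)) = Rational(-35, 9) ≈ -3.8889)
X = 27 (X = Mul(3, 9) = 27)
Mul(Mul(Mul(Add(Function('m')(-4, 4), 1), J), 30), X) = Mul(Mul(Mul(Add(Mul(4, Pow(-4, -1)), 1), Rational(-35, 9)), 30), 27) = Mul(Mul(Mul(Add(Mul(4, Rational(-1, 4)), 1), Rational(-35, 9)), 30), 27) = Mul(Mul(Mul(Add(-1, 1), Rational(-35, 9)), 30), 27) = Mul(Mul(Mul(0, Rational(-35, 9)), 30), 27) = Mul(Mul(0, 30), 27) = Mul(0, 27) = 0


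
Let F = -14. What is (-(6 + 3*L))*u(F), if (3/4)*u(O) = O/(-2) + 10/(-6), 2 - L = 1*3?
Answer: -64/3 ≈ -21.333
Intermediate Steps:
L = -1 (L = 2 - 3 = -1)
u(O) = -20/9 - 2*O/3 (u(O) = 4*(O/(-2) + 10/(-6))/3 = 4*(O*(-1/2) + 10*(-1/6))/3 = 4*(-O/2 - 5/3)/3 = 4*(-5/3 - O/2)/3 = -20/9 - 2*O/3)
(-(6 + 3*L))*u(F) = (-(6 + 3*(-1)))*(-20/9 - 2/3*(-14)) = (-(6 - 3))*(-20/9 + 28/3) = -1*3*(64/9) = -3*64/9 = -64/3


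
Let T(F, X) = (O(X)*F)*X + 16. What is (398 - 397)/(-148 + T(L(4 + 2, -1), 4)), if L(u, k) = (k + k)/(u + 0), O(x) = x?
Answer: -3/412 ≈ -0.0072816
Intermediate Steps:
L(u, k) = 2*k/u (L(u, k) = (2*k)/u = 2*k/u)
T(F, X) = 16 + F*X² (T(F, X) = (X*F)*X + 16 = (F*X)*X + 16 = F*X² + 16 = 16 + F*X²)
(398 - 397)/(-148 + T(L(4 + 2, -1), 4)) = (398 - 397)/(-148 + (16 + (2*(-1)/(4 + 2))*4²)) = 1/(-148 + (16 + (2*(-1)/6)*16)) = 1/(-148 + (16 + (2*(-1)*(⅙))*16)) = 1/(-148 + (16 - ⅓*16)) = 1/(-148 + (16 - 16/3)) = 1/(-148 + 32/3) = 1/(-412/3) = 1*(-3/412) = -3/412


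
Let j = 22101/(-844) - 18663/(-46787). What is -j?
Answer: 1018287915/39488228 ≈ 25.787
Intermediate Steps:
j = -1018287915/39488228 (j = 22101*(-1/844) - 18663*(-1/46787) = -22101/844 + 18663/46787 = -1018287915/39488228 ≈ -25.787)
-j = -1*(-1018287915/39488228) = 1018287915/39488228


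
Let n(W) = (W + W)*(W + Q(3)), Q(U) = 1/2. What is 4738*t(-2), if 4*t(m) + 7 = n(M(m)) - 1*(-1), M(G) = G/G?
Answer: -7107/2 ≈ -3553.5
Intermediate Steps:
Q(U) = ½
M(G) = 1
n(W) = 2*W*(½ + W) (n(W) = (W + W)*(W + ½) = (2*W)*(½ + W) = 2*W*(½ + W))
t(m) = -¾ (t(m) = -7/4 + (1*(1 + 2*1) - 1*(-1))/4 = -7/4 + (1*(1 + 2) + 1)/4 = -7/4 + (1*3 + 1)/4 = -7/4 + (3 + 1)/4 = -7/4 + (¼)*4 = -7/4 + 1 = -¾)
4738*t(-2) = 4738*(-¾) = -7107/2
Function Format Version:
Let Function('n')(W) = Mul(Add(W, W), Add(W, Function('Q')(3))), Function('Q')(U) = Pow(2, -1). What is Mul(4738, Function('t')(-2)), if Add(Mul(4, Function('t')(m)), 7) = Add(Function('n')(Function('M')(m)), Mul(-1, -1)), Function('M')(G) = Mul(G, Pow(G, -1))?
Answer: Rational(-7107, 2) ≈ -3553.5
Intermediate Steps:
Function('Q')(U) = Rational(1, 2)
Function('M')(G) = 1
Function('n')(W) = Mul(2, W, Add(Rational(1, 2), W)) (Function('n')(W) = Mul(Add(W, W), Add(W, Rational(1, 2))) = Mul(Mul(2, W), Add(Rational(1, 2), W)) = Mul(2, W, Add(Rational(1, 2), W)))
Function('t')(m) = Rational(-3, 4) (Function('t')(m) = Add(Rational(-7, 4), Mul(Rational(1, 4), Add(Mul(1, Add(1, Mul(2, 1))), Mul(-1, -1)))) = Add(Rational(-7, 4), Mul(Rational(1, 4), Add(Mul(1, Add(1, 2)), 1))) = Add(Rational(-7, 4), Mul(Rational(1, 4), Add(Mul(1, 3), 1))) = Add(Rational(-7, 4), Mul(Rational(1, 4), Add(3, 1))) = Add(Rational(-7, 4), Mul(Rational(1, 4), 4)) = Add(Rational(-7, 4), 1) = Rational(-3, 4))
Mul(4738, Function('t')(-2)) = Mul(4738, Rational(-3, 4)) = Rational(-7107, 2)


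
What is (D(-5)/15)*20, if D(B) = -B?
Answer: 20/3 ≈ 6.6667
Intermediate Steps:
(D(-5)/15)*20 = ((-1*(-5))/15)*20 = ((1/15)*5)*20 = (1/3)*20 = 20/3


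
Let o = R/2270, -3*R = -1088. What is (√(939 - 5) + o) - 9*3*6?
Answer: -551066/3405 + √934 ≈ -131.28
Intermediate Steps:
R = 1088/3 (R = -⅓*(-1088) = 1088/3 ≈ 362.67)
o = 544/3405 (o = (1088/3)/2270 = (1088/3)*(1/2270) = 544/3405 ≈ 0.15977)
(√(939 - 5) + o) - 9*3*6 = (√(939 - 5) + 544/3405) - 9*3*6 = (√934 + 544/3405) - 27*6 = (544/3405 + √934) - 1*162 = (544/3405 + √934) - 162 = -551066/3405 + √934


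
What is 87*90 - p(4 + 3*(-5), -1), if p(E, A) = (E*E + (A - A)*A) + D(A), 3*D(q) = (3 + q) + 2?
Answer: 23123/3 ≈ 7707.7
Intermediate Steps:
D(q) = 5/3 + q/3 (D(q) = ((3 + q) + 2)/3 = (5 + q)/3 = 5/3 + q/3)
p(E, A) = 5/3 + E**2 + A/3 (p(E, A) = (E*E + (A - A)*A) + (5/3 + A/3) = (E**2 + 0*A) + (5/3 + A/3) = (E**2 + 0) + (5/3 + A/3) = E**2 + (5/3 + A/3) = 5/3 + E**2 + A/3)
87*90 - p(4 + 3*(-5), -1) = 87*90 - (5/3 + (4 + 3*(-5))**2 + (1/3)*(-1)) = 7830 - (5/3 + (4 - 15)**2 - 1/3) = 7830 - (5/3 + (-11)**2 - 1/3) = 7830 - (5/3 + 121 - 1/3) = 7830 - 1*367/3 = 7830 - 367/3 = 23123/3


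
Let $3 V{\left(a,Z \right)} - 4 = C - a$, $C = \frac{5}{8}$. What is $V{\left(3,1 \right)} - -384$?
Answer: $\frac{9229}{24} \approx 384.54$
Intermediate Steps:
$C = \frac{5}{8}$ ($C = 5 \cdot \frac{1}{8} = \frac{5}{8} \approx 0.625$)
$V{\left(a,Z \right)} = \frac{37}{24} - \frac{a}{3}$ ($V{\left(a,Z \right)} = \frac{4}{3} + \frac{\frac{5}{8} - a}{3} = \frac{4}{3} - \left(- \frac{5}{24} + \frac{a}{3}\right) = \frac{37}{24} - \frac{a}{3}$)
$V{\left(3,1 \right)} - -384 = \left(\frac{37}{24} - 1\right) - -384 = \left(\frac{37}{24} - 1\right) + 384 = \frac{13}{24} + 384 = \frac{9229}{24}$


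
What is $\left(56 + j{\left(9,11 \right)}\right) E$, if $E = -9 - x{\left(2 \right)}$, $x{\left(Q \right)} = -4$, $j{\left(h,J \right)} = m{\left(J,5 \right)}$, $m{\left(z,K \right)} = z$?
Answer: $-335$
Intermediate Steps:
$j{\left(h,J \right)} = J$
$E = -5$ ($E = -9 - -4 = -9 + 4 = -5$)
$\left(56 + j{\left(9,11 \right)}\right) E = \left(56 + 11\right) \left(-5\right) = 67 \left(-5\right) = -335$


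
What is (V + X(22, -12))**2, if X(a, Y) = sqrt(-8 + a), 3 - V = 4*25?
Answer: (97 - sqrt(14))**2 ≈ 8697.1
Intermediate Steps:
V = -97 (V = 3 - 4*25 = 3 - 1*100 = 3 - 100 = -97)
(V + X(22, -12))**2 = (-97 + sqrt(-8 + 22))**2 = (-97 + sqrt(14))**2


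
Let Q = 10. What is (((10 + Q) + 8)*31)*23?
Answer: 19964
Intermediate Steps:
(((10 + Q) + 8)*31)*23 = (((10 + 10) + 8)*31)*23 = ((20 + 8)*31)*23 = (28*31)*23 = 868*23 = 19964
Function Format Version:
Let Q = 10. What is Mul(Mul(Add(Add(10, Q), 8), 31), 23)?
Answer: 19964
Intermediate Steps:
Mul(Mul(Add(Add(10, Q), 8), 31), 23) = Mul(Mul(Add(Add(10, 10), 8), 31), 23) = Mul(Mul(Add(20, 8), 31), 23) = Mul(Mul(28, 31), 23) = Mul(868, 23) = 19964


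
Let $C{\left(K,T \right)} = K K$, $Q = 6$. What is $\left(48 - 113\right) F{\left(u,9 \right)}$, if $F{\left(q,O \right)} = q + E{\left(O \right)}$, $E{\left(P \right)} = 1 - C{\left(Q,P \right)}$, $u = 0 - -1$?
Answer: $2210$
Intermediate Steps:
$C{\left(K,T \right)} = K^{2}$
$u = 1$ ($u = 0 + 1 = 1$)
$E{\left(P \right)} = -35$ ($E{\left(P \right)} = 1 - 6^{2} = 1 - 36 = -35$)
$F{\left(q,O \right)} = -35 + q$ ($F{\left(q,O \right)} = q - 35 = -35 + q$)
$\left(48 - 113\right) F{\left(u,9 \right)} = \left(48 - 113\right) \left(-35 + 1\right) = \left(-65\right) \left(-34\right) = 2210$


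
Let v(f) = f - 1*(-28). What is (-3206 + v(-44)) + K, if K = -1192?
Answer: -4414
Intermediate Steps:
v(f) = 28 + f (v(f) = f + 28 = 28 + f)
(-3206 + v(-44)) + K = (-3206 + (28 - 44)) - 1192 = (-3206 - 16) - 1192 = -3222 - 1192 = -4414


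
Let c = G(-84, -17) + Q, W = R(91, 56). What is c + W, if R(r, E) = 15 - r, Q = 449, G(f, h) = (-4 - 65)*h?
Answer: 1546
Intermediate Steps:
G(f, h) = -69*h
W = -76 (W = 15 - 1*91 = 15 - 91 = -76)
c = 1622 (c = -69*(-17) + 449 = 1173 + 449 = 1622)
c + W = 1622 - 76 = 1546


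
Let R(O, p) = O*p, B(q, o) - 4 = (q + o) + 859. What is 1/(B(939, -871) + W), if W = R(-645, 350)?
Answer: -1/224819 ≈ -4.4480e-6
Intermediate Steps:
B(q, o) = 863 + o + q (B(q, o) = 4 + ((q + o) + 859) = 4 + ((o + q) + 859) = 4 + (859 + o + q) = 863 + o + q)
W = -225750 (W = -645*350 = -225750)
1/(B(939, -871) + W) = 1/((863 - 871 + 939) - 225750) = 1/(931 - 225750) = 1/(-224819) = -1/224819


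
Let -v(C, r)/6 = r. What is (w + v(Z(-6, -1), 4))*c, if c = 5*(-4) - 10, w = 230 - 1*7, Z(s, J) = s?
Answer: -5970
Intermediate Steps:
w = 223 (w = 230 - 7 = 223)
v(C, r) = -6*r
c = -30 (c = -20 - 10 = -30)
(w + v(Z(-6, -1), 4))*c = (223 - 6*4)*(-30) = (223 - 24)*(-30) = 199*(-30) = -5970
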